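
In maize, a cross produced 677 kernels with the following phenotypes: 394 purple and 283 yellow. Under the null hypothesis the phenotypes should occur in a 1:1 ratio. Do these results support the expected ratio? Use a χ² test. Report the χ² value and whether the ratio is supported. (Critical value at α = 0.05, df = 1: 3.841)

18.199; not consistent

Expected counts for N = 677 under a 1:1 ratio (total parts = 2):
  purple: 677 × 1/2 = 338.5
  yellow: 677 × 1/2 = 338.5
χ² = Σ (O − E)² / E
  purple: (394 − 338.5)² / 338.5 = 9.0997
  yellow: (283 − 338.5)² / 338.5 = 9.0997
χ² = 9.0997 + 9.0997 = 18.1994 ≈ 18.199
Degrees of freedom = 2 − 1 = 1; critical value at α = 0.05 is 3.841.
Since 18.199 > 3.841, we reject the null hypothesis — the data do not fit the 1:1 ratio.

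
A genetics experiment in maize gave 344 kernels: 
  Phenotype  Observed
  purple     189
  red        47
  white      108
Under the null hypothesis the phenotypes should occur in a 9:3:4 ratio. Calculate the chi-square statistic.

Total ratio parts = 16. Expected numbers out of 344:
  purple: 344 × 9/16 = 193.5
  red: 344 × 3/16 = 64.5
  white: 344 × 4/16 = 86
χ² = Σ (O − E)² / E
  purple: (189 − 193.5)² / 193.5 = 0.1047
  red: (47 − 64.5)² / 64.5 = 4.7481
  white: (108 − 86)² / 86 = 5.6279
χ² = 0.1047 + 4.7481 + 5.6279 = 10.4807 ≈ 10.481

10.481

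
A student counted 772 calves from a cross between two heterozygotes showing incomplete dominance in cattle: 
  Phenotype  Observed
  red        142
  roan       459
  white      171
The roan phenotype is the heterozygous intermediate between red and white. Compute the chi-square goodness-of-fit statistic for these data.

29.790

With incomplete dominance, a heterozygote × heterozygote cross gives a 1:2:1 phenotypic ratio.
Expected counts for N = 772 under a 1:2:1 ratio (total parts = 4):
  red: 772 × 1/4 = 193
  roan: 772 × 2/4 = 386
  white: 772 × 1/4 = 193
χ² = Σ (O − E)² / E
  red: (142 − 193)² / 193 = 13.4767
  roan: (459 − 386)² / 386 = 13.8057
  white: (171 − 193)² / 193 = 2.5078
χ² = 13.4767 + 13.8057 + 2.5078 = 29.7902 ≈ 29.790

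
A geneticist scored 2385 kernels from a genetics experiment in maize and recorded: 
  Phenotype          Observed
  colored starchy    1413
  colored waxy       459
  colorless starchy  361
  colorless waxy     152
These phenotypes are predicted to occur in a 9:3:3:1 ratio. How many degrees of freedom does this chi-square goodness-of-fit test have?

3

A goodness-of-fit test with 4 phenotype classes has df = 4 − 1 = 3.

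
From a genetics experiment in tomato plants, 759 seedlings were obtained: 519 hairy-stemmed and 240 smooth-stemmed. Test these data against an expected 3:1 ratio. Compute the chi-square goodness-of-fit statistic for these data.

17.743

Total ratio parts = 4. Expected numbers out of 759:
  hairy-stemmed: 759 × 3/4 = 569.25
  smooth-stemmed: 759 × 1/4 = 189.75
χ² = Σ (O − E)² / E
  hairy-stemmed: (519 − 569.25)² / 569.25 = 4.4358
  smooth-stemmed: (240 − 189.75)² / 189.75 = 13.3073
χ² = 4.4358 + 13.3073 = 17.7431 ≈ 17.743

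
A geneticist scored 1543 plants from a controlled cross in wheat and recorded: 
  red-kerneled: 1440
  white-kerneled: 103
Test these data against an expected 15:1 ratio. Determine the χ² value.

The 15:1 ratio has 16 parts, so with N = 1543 the expected counts are:
  red-kerneled: 1543 × 15/16 = 1446.5625
  white-kerneled: 1543 × 1/16 = 96.4375
χ² = Σ (O − E)² / E
  red-kerneled: (1440 − 1446.5625)² / 1446.5625 = 0.0298
  white-kerneled: (103 − 96.4375)² / 96.4375 = 0.4466
χ² = 0.0298 + 0.4466 = 0.4764 ≈ 0.476

0.476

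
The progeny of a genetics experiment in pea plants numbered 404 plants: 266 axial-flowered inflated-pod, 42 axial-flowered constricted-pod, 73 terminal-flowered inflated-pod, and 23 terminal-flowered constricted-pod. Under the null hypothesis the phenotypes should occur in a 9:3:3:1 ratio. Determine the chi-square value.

The 9:3:3:1 ratio has 16 parts, so with N = 404 the expected counts are:
  axial-flowered inflated-pod: 404 × 9/16 = 227.25
  axial-flowered constricted-pod: 404 × 3/16 = 75.75
  terminal-flowered inflated-pod: 404 × 3/16 = 75.75
  terminal-flowered constricted-pod: 404 × 1/16 = 25.25
χ² = Σ (O − E)² / E
  axial-flowered inflated-pod: (266 − 227.25)² / 227.25 = 6.6075
  axial-flowered constricted-pod: (42 − 75.75)² / 75.75 = 15.0371
  terminal-flowered inflated-pod: (73 − 75.75)² / 75.75 = 0.0998
  terminal-flowered constricted-pod: (23 − 25.25)² / 25.25 = 0.2005
χ² = 6.6075 + 15.0371 + 0.0998 + 0.2005 = 21.9449 ≈ 21.945

21.945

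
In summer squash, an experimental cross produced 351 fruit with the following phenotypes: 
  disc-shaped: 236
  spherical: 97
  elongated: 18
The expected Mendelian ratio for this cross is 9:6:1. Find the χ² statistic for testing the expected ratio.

17.347

Under the 9:6:1 hypothesis (Σ ratio = 16, N = 351):
  disc-shaped: 351 × 9/16 = 197.4375
  spherical: 351 × 6/16 = 131.625
  elongated: 351 × 1/16 = 21.9375
χ² = Σ (O − E)² / E
  disc-shaped: (236 − 197.4375)² / 197.4375 = 7.5318
  spherical: (97 − 131.625)² / 131.625 = 9.1084
  elongated: (18 − 21.9375)² / 21.9375 = 0.7067
χ² = 7.5318 + 9.1084 + 0.7067 = 17.3469 ≈ 17.347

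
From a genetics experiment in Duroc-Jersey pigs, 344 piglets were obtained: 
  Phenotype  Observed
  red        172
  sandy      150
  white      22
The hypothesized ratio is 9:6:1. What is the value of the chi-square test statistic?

The 9:6:1 ratio has 16 parts, so with N = 344 the expected counts are:
  red: 344 × 9/16 = 193.5
  sandy: 344 × 6/16 = 129
  white: 344 × 1/16 = 21.5
χ² = Σ (O − E)² / E
  red: (172 − 193.5)² / 193.5 = 2.3889
  sandy: (150 − 129)² / 129 = 3.4186
  white: (22 − 21.5)² / 21.5 = 0.0116
χ² = 2.3889 + 3.4186 + 0.0116 = 5.8191 ≈ 5.819

5.819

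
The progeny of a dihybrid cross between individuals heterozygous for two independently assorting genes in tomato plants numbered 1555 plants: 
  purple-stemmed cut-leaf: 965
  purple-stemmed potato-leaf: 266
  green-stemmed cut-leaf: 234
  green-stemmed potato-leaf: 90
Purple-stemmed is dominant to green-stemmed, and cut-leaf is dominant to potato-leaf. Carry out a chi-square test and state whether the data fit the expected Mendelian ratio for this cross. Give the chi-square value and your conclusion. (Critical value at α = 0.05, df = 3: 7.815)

A dihybrid F₂ with independent assortment and complete dominance at both loci gives a 9:3:3:1 phenotypic ratio.
Expected counts for N = 1555 under a 9:3:3:1 ratio (total parts = 16):
  purple-stemmed cut-leaf: 1555 × 9/16 = 874.6875
  purple-stemmed potato-leaf: 1555 × 3/16 = 291.5625
  green-stemmed cut-leaf: 1555 × 3/16 = 291.5625
  green-stemmed potato-leaf: 1555 × 1/16 = 97.1875
χ² = Σ (O − E)² / E
  purple-stemmed cut-leaf: (965 − 874.6875)² / 874.6875 = 9.3249
  purple-stemmed potato-leaf: (266 − 291.5625)² / 291.5625 = 2.2412
  green-stemmed cut-leaf: (234 − 291.5625)² / 291.5625 = 11.3644
  green-stemmed potato-leaf: (90 − 97.1875)² / 97.1875 = 0.5316
χ² = 9.3249 + 2.2412 + 11.3644 + 0.5316 = 23.4621 ≈ 23.462
Degrees of freedom = 4 − 1 = 3; critical value at α = 0.05 is 7.815.
Since 23.462 > 7.815, we reject the null hypothesis — the data do not fit the 9:3:3:1 ratio.

23.462; not consistent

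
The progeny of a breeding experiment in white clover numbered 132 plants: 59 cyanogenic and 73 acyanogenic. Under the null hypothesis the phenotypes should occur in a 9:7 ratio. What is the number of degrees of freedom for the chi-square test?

A goodness-of-fit test with 2 phenotype classes has df = 2 − 1 = 1.

1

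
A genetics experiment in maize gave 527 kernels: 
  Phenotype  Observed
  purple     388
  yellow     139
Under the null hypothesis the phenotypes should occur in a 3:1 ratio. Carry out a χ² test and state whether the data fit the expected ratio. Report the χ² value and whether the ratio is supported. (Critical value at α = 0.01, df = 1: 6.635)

0.532; consistent

Under the 3:1 hypothesis (Σ ratio = 4, N = 527):
  purple: 527 × 3/4 = 395.25
  yellow: 527 × 1/4 = 131.75
χ² = Σ (O − E)² / E
  purple: (388 − 395.25)² / 395.25 = 0.1330
  yellow: (139 − 131.75)² / 131.75 = 0.3990
χ² = 0.1330 + 0.3990 = 0.532
Degrees of freedom = 2 − 1 = 1; critical value at α = 0.01 is 6.635.
Since 0.532 < 6.635, we fail to reject the null hypothesis — the data are consistent with the 3:1 ratio.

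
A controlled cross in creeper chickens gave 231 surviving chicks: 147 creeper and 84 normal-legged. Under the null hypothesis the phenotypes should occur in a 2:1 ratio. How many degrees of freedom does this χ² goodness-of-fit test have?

1

A goodness-of-fit test with 2 phenotype classes has df = 2 − 1 = 1.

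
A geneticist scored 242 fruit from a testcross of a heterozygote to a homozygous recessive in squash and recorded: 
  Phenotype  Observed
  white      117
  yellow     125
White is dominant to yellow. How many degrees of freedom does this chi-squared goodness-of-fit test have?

A testcross of a heterozygote (Aa × aa) gives a 1:1 phenotypic ratio.
A goodness-of-fit test with 2 phenotype classes has df = 2 − 1 = 1.

1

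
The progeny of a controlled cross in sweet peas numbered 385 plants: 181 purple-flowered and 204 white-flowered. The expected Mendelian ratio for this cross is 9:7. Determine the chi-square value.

13.348

The 9:7 ratio has 16 parts, so with N = 385 the expected counts are:
  purple-flowered: 385 × 9/16 = 216.5625
  white-flowered: 385 × 7/16 = 168.4375
χ² = Σ (O − E)² / E
  purple-flowered: (181 − 216.5625)² / 216.5625 = 5.8398
  white-flowered: (204 − 168.4375)² / 168.4375 = 7.5084
χ² = 5.8398 + 7.5084 = 13.3482 ≈ 13.348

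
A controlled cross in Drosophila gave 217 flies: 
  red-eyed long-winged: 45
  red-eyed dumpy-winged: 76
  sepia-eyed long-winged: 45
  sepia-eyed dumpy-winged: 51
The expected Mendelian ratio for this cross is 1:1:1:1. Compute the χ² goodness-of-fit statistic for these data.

12.069

The 1:1:1:1 ratio has 4 parts, so with N = 217 the expected counts are:
  red-eyed long-winged: 217 × 1/4 = 54.25
  red-eyed dumpy-winged: 217 × 1/4 = 54.25
  sepia-eyed long-winged: 217 × 1/4 = 54.25
  sepia-eyed dumpy-winged: 217 × 1/4 = 54.25
χ² = Σ (O − E)² / E
  red-eyed long-winged: (45 − 54.25)² / 54.25 = 1.5772
  red-eyed dumpy-winged: (76 − 54.25)² / 54.25 = 8.7200
  sepia-eyed long-winged: (45 − 54.25)² / 54.25 = 1.5772
  sepia-eyed dumpy-winged: (51 − 54.25)² / 54.25 = 0.1947
χ² = 1.5772 + 8.7200 + 1.5772 + 0.1947 = 12.0691 ≈ 12.069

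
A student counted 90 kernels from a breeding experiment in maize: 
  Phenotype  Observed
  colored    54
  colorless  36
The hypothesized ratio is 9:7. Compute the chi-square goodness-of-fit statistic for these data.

0.514

Expected counts for N = 90 under a 9:7 ratio (total parts = 16):
  colored: 90 × 9/16 = 50.625
  colorless: 90 × 7/16 = 39.375
χ² = Σ (O − E)² / E
  colored: (54 − 50.625)² / 50.625 = 0.2250
  colorless: (36 − 39.375)² / 39.375 = 0.2893
χ² = 0.2250 + 0.2893 = 0.5143 ≈ 0.514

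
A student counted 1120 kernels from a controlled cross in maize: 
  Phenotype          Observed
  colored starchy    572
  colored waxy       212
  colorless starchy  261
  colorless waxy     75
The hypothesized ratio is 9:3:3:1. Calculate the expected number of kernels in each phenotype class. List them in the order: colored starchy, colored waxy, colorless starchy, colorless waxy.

Under the 9:3:3:1 hypothesis (Σ ratio = 16, N = 1120):
  colored starchy: 1120 × 9/16 = 630
  colored waxy: 1120 × 3/16 = 210
  colorless starchy: 1120 × 3/16 = 210
  colorless waxy: 1120 × 1/16 = 70

630, 210, 210, 70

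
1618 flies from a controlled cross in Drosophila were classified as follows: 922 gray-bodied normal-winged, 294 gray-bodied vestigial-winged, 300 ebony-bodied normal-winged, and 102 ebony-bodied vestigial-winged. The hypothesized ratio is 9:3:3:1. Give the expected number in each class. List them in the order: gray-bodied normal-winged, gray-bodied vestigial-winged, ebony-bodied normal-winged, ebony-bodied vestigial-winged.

Expected counts for N = 1618 under a 9:3:3:1 ratio (total parts = 16):
  gray-bodied normal-winged: 1618 × 9/16 = 910.125
  gray-bodied vestigial-winged: 1618 × 3/16 = 303.375
  ebony-bodied normal-winged: 1618 × 3/16 = 303.375
  ebony-bodied vestigial-winged: 1618 × 1/16 = 101.125

910.125, 303.375, 303.375, 101.125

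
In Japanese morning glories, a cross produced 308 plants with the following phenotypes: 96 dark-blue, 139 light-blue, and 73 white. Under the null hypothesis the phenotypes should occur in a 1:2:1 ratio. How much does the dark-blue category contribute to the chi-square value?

4.688

Under the 1:2:1 hypothesis (Σ ratio = 4, N = 308):
  dark-blue: 308 × 1/4 = 77
  light-blue: 308 × 2/4 = 154
  white: 308 × 1/4 = 77
Contribution of dark-blue: (96 − 77)² / 77 = 4.6883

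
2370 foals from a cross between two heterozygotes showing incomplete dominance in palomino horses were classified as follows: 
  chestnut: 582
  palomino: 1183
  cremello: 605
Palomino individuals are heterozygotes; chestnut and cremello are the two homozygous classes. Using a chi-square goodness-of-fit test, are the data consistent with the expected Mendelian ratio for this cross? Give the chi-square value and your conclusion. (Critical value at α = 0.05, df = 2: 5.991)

0.453; consistent

With incomplete dominance, a heterozygote × heterozygote cross gives a 1:2:1 phenotypic ratio.
Total ratio parts = 4. Expected numbers out of 2370:
  chestnut: 2370 × 1/4 = 592.5
  palomino: 2370 × 2/4 = 1185
  cremello: 2370 × 1/4 = 592.5
χ² = Σ (O − E)² / E
  chestnut: (582 − 592.5)² / 592.5 = 0.1861
  palomino: (1183 − 1185)² / 1185 = 0.0034
  cremello: (605 − 592.5)² / 592.5 = 0.2637
χ² = 0.1861 + 0.0034 + 0.2637 = 0.4532 ≈ 0.453
Degrees of freedom = 3 − 1 = 2; critical value at α = 0.05 is 5.991.
Since 0.453 < 5.991, we fail to reject the null hypothesis — the data are consistent with the 1:2:1 ratio.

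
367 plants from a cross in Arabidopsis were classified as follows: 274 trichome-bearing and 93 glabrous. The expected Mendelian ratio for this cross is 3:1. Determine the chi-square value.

0.023

Under the 3:1 hypothesis (Σ ratio = 4, N = 367):
  trichome-bearing: 367 × 3/4 = 275.25
  glabrous: 367 × 1/4 = 91.75
χ² = Σ (O − E)² / E
  trichome-bearing: (274 − 275.25)² / 275.25 = 0.0057
  glabrous: (93 − 91.75)² / 91.75 = 0.0170
χ² = 0.0057 + 0.0170 = 0.0227 ≈ 0.023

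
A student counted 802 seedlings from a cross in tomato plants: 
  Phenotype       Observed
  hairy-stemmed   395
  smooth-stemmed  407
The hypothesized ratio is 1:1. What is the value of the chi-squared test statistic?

Total ratio parts = 2. Expected numbers out of 802:
  hairy-stemmed: 802 × 1/2 = 401
  smooth-stemmed: 802 × 1/2 = 401
χ² = Σ (O − E)² / E
  hairy-stemmed: (395 − 401)² / 401 = 0.0898
  smooth-stemmed: (407 − 401)² / 401 = 0.0898
χ² = 0.0898 + 0.0898 = 0.1796 ≈ 0.180

0.180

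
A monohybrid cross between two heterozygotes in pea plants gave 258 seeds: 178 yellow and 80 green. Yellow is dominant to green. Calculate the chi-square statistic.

4.966

For a monohybrid cross between heterozygotes with complete dominance, the expected phenotypic ratio is 3:1.
Under the 3:1 hypothesis (Σ ratio = 4, N = 258):
  yellow: 258 × 3/4 = 193.5
  green: 258 × 1/4 = 64.5
χ² = Σ (O − E)² / E
  yellow: (178 − 193.5)² / 193.5 = 1.2416
  green: (80 − 64.5)² / 64.5 = 3.7248
χ² = 1.2416 + 3.7248 = 4.9664 ≈ 4.966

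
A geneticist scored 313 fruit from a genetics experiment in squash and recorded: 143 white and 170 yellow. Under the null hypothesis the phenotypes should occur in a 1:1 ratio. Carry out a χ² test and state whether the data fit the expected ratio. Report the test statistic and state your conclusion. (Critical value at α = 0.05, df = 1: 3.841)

The 1:1 ratio has 2 parts, so with N = 313 the expected counts are:
  white: 313 × 1/2 = 156.5
  yellow: 313 × 1/2 = 156.5
χ² = Σ (O − E)² / E
  white: (143 − 156.5)² / 156.5 = 1.1645
  yellow: (170 − 156.5)² / 156.5 = 1.1645
χ² = 1.1645 + 1.1645 = 2.329
Degrees of freedom = 2 − 1 = 1; critical value at α = 0.05 is 3.841.
Since 2.329 < 3.841, we fail to reject the null hypothesis — the data are consistent with the 1:1 ratio.

2.329; consistent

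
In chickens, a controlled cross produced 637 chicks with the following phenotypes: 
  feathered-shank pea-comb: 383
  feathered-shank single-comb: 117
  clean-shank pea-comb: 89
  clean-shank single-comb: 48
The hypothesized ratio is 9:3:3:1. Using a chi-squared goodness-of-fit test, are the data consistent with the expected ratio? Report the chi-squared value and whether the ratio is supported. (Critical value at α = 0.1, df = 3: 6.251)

Expected counts for N = 637 under a 9:3:3:1 ratio (total parts = 16):
  feathered-shank pea-comb: 637 × 9/16 = 358.3125
  feathered-shank single-comb: 637 × 3/16 = 119.4375
  clean-shank pea-comb: 637 × 3/16 = 119.4375
  clean-shank single-comb: 637 × 1/16 = 39.8125
χ² = Σ (O − E)² / E
  feathered-shank pea-comb: (383 − 358.3125)² / 358.3125 = 1.7010
  feathered-shank single-comb: (117 − 119.4375)² / 119.4375 = 0.0497
  clean-shank pea-comb: (89 − 119.4375)² / 119.4375 = 7.7567
  clean-shank single-comb: (48 − 39.8125)² / 39.8125 = 1.6838
χ² = 1.7010 + 0.0497 + 7.7567 + 1.6838 = 11.1912 ≈ 11.191
Degrees of freedom = 4 − 1 = 3; critical value at α = 0.1 is 6.251.
Since 11.191 > 6.251, we reject the null hypothesis — the data do not fit the 9:3:3:1 ratio.

11.191; not consistent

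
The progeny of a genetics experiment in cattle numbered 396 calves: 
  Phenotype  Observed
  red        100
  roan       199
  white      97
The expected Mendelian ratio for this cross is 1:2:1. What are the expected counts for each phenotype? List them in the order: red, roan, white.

99, 198, 99

Under the 1:2:1 hypothesis (Σ ratio = 4, N = 396):
  red: 396 × 1/4 = 99
  roan: 396 × 2/4 = 198
  white: 396 × 1/4 = 99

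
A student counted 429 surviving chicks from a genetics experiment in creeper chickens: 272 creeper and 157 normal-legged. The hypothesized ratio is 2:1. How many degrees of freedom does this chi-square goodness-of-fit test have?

A goodness-of-fit test with 2 phenotype classes has df = 2 − 1 = 1.

1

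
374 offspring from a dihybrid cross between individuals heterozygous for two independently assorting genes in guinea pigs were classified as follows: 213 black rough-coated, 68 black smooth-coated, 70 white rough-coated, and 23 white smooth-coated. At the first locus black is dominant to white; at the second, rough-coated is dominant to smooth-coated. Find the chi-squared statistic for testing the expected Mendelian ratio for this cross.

0.103

A dihybrid F₂ with independent assortment and complete dominance at both loci gives a 9:3:3:1 phenotypic ratio.
Total ratio parts = 16. Expected numbers out of 374:
  black rough-coated: 374 × 9/16 = 210.375
  black smooth-coated: 374 × 3/16 = 70.125
  white rough-coated: 374 × 3/16 = 70.125
  white smooth-coated: 374 × 1/16 = 23.375
χ² = Σ (O − E)² / E
  black rough-coated: (213 − 210.375)² / 210.375 = 0.0328
  black smooth-coated: (68 − 70.125)² / 70.125 = 0.0644
  white rough-coated: (70 − 70.125)² / 70.125 = 0.0002
  white smooth-coated: (23 − 23.375)² / 23.375 = 0.0060
χ² = 0.0328 + 0.0644 + 0.0002 + 0.0060 = 0.1034 ≈ 0.103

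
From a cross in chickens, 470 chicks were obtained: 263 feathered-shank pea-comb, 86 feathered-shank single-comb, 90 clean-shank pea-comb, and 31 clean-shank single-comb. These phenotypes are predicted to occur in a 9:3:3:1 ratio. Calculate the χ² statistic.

0.188

Expected counts for N = 470 under a 9:3:3:1 ratio (total parts = 16):
  feathered-shank pea-comb: 470 × 9/16 = 264.375
  feathered-shank single-comb: 470 × 3/16 = 88.125
  clean-shank pea-comb: 470 × 3/16 = 88.125
  clean-shank single-comb: 470 × 1/16 = 29.375
χ² = Σ (O − E)² / E
  feathered-shank pea-comb: (263 − 264.375)² / 264.375 = 0.0072
  feathered-shank single-comb: (86 − 88.125)² / 88.125 = 0.0512
  clean-shank pea-comb: (90 − 88.125)² / 88.125 = 0.0399
  clean-shank single-comb: (31 − 29.375)² / 29.375 = 0.0899
χ² = 0.0072 + 0.0512 + 0.0399 + 0.0899 = 0.1882 ≈ 0.188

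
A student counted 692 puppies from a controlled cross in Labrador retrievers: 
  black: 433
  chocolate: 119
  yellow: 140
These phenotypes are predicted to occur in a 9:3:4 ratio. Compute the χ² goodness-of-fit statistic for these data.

Expected counts for N = 692 under a 9:3:4 ratio (total parts = 16):
  black: 692 × 9/16 = 389.25
  chocolate: 692 × 3/16 = 129.75
  yellow: 692 × 4/16 = 173
χ² = Σ (O − E)² / E
  black: (433 − 389.25)² / 389.25 = 4.9173
  chocolate: (119 − 129.75)² / 129.75 = 0.8907
  yellow: (140 − 173)² / 173 = 6.2948
χ² = 4.9173 + 0.8907 + 6.2948 = 12.1028 ≈ 12.103

12.103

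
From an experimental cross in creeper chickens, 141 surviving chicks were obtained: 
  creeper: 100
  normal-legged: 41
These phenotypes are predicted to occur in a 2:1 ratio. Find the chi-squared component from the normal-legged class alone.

Total ratio parts = 3. Expected numbers out of 141:
  creeper: 141 × 2/3 = 94
  normal-legged: 141 × 1/3 = 47
Contribution of normal-legged: (41 − 47)² / 47 = 0.7660

0.766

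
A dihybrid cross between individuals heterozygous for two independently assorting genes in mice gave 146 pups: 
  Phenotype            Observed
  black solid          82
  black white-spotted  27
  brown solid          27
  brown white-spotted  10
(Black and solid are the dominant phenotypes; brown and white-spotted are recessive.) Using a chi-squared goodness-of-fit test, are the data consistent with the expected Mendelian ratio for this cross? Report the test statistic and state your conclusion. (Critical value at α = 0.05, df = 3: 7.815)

A dihybrid F₂ with independent assortment and complete dominance at both loci gives a 9:3:3:1 phenotypic ratio.
Under the 9:3:3:1 hypothesis (Σ ratio = 16, N = 146):
  black solid: 146 × 9/16 = 82.125
  black white-spotted: 146 × 3/16 = 27.375
  brown solid: 146 × 3/16 = 27.375
  brown white-spotted: 146 × 1/16 = 9.125
χ² = Σ (O − E)² / E
  black solid: (82 − 82.125)² / 82.125 = 0.0002
  black white-spotted: (27 − 27.375)² / 27.375 = 0.0051
  brown solid: (27 − 27.375)² / 27.375 = 0.0051
  brown white-spotted: (10 − 9.125)² / 9.125 = 0.0839
χ² = 0.0002 + 0.0051 + 0.0051 + 0.0839 = 0.0943 ≈ 0.094
Degrees of freedom = 4 − 1 = 3; critical value at α = 0.05 is 7.815.
Since 0.094 < 7.815, we fail to reject the null hypothesis — the data are consistent with the 9:3:3:1 ratio.

0.094; consistent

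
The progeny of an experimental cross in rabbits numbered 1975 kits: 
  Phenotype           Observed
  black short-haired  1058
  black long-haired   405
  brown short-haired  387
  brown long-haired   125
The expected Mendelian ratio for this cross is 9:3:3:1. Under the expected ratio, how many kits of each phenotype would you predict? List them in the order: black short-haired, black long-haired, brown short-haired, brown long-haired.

Total ratio parts = 16. Expected numbers out of 1975:
  black short-haired: 1975 × 9/16 = 1110.9375
  black long-haired: 1975 × 3/16 = 370.3125
  brown short-haired: 1975 × 3/16 = 370.3125
  brown long-haired: 1975 × 1/16 = 123.4375

1110.9375, 370.3125, 370.3125, 123.4375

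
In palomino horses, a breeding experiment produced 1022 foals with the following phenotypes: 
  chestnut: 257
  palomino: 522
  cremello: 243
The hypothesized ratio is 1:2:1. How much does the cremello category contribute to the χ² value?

Total ratio parts = 4. Expected numbers out of 1022:
  chestnut: 1022 × 1/4 = 255.5
  palomino: 1022 × 2/4 = 511
  cremello: 1022 × 1/4 = 255.5
Contribution of cremello: (243 − 255.5)² / 255.5 = 0.6115

0.612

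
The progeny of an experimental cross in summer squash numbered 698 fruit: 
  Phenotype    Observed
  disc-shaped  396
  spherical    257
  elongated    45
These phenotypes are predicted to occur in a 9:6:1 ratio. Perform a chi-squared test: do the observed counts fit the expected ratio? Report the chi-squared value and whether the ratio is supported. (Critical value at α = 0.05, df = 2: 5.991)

Expected counts for N = 698 under a 9:6:1 ratio (total parts = 16):
  disc-shaped: 698 × 9/16 = 392.625
  spherical: 698 × 6/16 = 261.75
  elongated: 698 × 1/16 = 43.625
χ² = Σ (O − E)² / E
  disc-shaped: (396 − 392.625)² / 392.625 = 0.0290
  spherical: (257 − 261.75)² / 261.75 = 0.0862
  elongated: (45 − 43.625)² / 43.625 = 0.0433
χ² = 0.0290 + 0.0862 + 0.0433 = 0.1585 ≈ 0.159
Degrees of freedom = 3 − 1 = 2; critical value at α = 0.05 is 5.991.
Since 0.159 < 5.991, we fail to reject the null hypothesis — the data are consistent with the 9:6:1 ratio.

0.159; consistent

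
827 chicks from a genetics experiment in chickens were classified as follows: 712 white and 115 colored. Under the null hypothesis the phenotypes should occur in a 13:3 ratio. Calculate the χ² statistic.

12.739

Expected counts for N = 827 under a 13:3 ratio (total parts = 16):
  white: 827 × 13/16 = 671.9375
  colored: 827 × 3/16 = 155.0625
χ² = Σ (O − E)² / E
  white: (712 − 671.9375)² / 671.9375 = 2.3886
  colored: (115 − 155.0625)² / 155.0625 = 10.3507
χ² = 2.3886 + 10.3507 = 12.7393 ≈ 12.739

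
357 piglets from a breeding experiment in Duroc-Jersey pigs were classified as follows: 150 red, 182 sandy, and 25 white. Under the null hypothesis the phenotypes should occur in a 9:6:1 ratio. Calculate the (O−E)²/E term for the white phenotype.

Under the 9:6:1 hypothesis (Σ ratio = 16, N = 357):
  red: 357 × 9/16 = 200.8125
  sandy: 357 × 6/16 = 133.875
  white: 357 × 1/16 = 22.3125
Contribution of white: (25 − 22.3125)² / 22.3125 = 0.3237

0.324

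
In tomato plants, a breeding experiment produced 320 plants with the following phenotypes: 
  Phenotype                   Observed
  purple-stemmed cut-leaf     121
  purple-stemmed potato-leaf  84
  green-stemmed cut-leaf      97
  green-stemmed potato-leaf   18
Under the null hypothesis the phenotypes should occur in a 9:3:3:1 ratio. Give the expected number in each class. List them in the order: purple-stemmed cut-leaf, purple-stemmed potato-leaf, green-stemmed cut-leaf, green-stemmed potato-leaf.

180, 60, 60, 20

Total ratio parts = 16. Expected numbers out of 320:
  purple-stemmed cut-leaf: 320 × 9/16 = 180
  purple-stemmed potato-leaf: 320 × 3/16 = 60
  green-stemmed cut-leaf: 320 × 3/16 = 60
  green-stemmed potato-leaf: 320 × 1/16 = 20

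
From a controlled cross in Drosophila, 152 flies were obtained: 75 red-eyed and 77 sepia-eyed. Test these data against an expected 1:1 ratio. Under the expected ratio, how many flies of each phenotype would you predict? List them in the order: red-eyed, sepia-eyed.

76, 76

Under the 1:1 hypothesis (Σ ratio = 2, N = 152):
  red-eyed: 152 × 1/2 = 76
  sepia-eyed: 152 × 1/2 = 76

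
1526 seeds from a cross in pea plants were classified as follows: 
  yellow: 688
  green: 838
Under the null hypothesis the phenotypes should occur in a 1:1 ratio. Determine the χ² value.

Expected counts for N = 1526 under a 1:1 ratio (total parts = 2):
  yellow: 1526 × 1/2 = 763
  green: 1526 × 1/2 = 763
χ² = Σ (O − E)² / E
  yellow: (688 − 763)² / 763 = 7.3722
  green: (838 − 763)² / 763 = 7.3722
χ² = 7.3722 + 7.3722 = 14.7444 ≈ 14.744

14.744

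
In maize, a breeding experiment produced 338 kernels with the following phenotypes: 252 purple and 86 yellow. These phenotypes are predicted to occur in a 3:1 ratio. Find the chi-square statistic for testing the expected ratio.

0.036

Total ratio parts = 4. Expected numbers out of 338:
  purple: 338 × 3/4 = 253.5
  yellow: 338 × 1/4 = 84.5
χ² = Σ (O − E)² / E
  purple: (252 − 253.5)² / 253.5 = 0.0089
  yellow: (86 − 84.5)² / 84.5 = 0.0266
χ² = 0.0089 + 0.0266 = 0.0355 ≈ 0.036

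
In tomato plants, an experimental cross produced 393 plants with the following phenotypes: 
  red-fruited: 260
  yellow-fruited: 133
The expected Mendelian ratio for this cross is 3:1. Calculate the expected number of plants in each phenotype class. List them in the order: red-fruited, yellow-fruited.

294.75, 98.25

The 3:1 ratio has 4 parts, so with N = 393 the expected counts are:
  red-fruited: 393 × 3/4 = 294.75
  yellow-fruited: 393 × 1/4 = 98.25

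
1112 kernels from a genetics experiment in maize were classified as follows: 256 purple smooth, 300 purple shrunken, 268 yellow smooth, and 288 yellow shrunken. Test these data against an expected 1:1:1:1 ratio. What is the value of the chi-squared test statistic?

4.201

Under the 1:1:1:1 hypothesis (Σ ratio = 4, N = 1112):
  purple smooth: 1112 × 1/4 = 278
  purple shrunken: 1112 × 1/4 = 278
  yellow smooth: 1112 × 1/4 = 278
  yellow shrunken: 1112 × 1/4 = 278
χ² = Σ (O − E)² / E
  purple smooth: (256 − 278)² / 278 = 1.7410
  purple shrunken: (300 − 278)² / 278 = 1.7410
  yellow smooth: (268 − 278)² / 278 = 0.3597
  yellow shrunken: (288 − 278)² / 278 = 0.3597
χ² = 1.7410 + 1.7410 + 0.3597 + 0.3597 = 4.2014 ≈ 4.201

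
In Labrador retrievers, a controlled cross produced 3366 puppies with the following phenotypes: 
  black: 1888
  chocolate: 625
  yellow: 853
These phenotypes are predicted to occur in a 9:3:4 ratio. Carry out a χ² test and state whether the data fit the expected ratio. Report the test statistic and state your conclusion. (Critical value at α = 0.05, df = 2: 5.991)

0.232; consistent

The 9:3:4 ratio has 16 parts, so with N = 3366 the expected counts are:
  black: 3366 × 9/16 = 1893.375
  chocolate: 3366 × 3/16 = 631.125
  yellow: 3366 × 4/16 = 841.5
χ² = Σ (O − E)² / E
  black: (1888 − 1893.375)² / 1893.375 = 0.0153
  chocolate: (625 − 631.125)² / 631.125 = 0.0594
  yellow: (853 − 841.5)² / 841.5 = 0.1572
χ² = 0.0153 + 0.0594 + 0.1572 = 0.2319 ≈ 0.232
Degrees of freedom = 3 − 1 = 2; critical value at α = 0.05 is 5.991.
Since 0.232 < 5.991, we fail to reject the null hypothesis — the data are consistent with the 9:3:4 ratio.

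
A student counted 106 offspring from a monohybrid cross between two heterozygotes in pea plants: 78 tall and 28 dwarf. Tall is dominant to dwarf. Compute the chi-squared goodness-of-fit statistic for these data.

0.113

For a monohybrid cross between heterozygotes with complete dominance, the expected phenotypic ratio is 3:1.
Expected counts for N = 106 under a 3:1 ratio (total parts = 4):
  tall: 106 × 3/4 = 79.5
  dwarf: 106 × 1/4 = 26.5
χ² = Σ (O − E)² / E
  tall: (78 − 79.5)² / 79.5 = 0.0283
  dwarf: (28 − 26.5)² / 26.5 = 0.0849
χ² = 0.0283 + 0.0849 = 0.1132 ≈ 0.113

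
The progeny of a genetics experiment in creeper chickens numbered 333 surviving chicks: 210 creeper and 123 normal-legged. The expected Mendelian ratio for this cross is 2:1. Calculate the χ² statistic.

1.946

Under the 2:1 hypothesis (Σ ratio = 3, N = 333):
  creeper: 333 × 2/3 = 222
  normal-legged: 333 × 1/3 = 111
χ² = Σ (O − E)² / E
  creeper: (210 − 222)² / 222 = 0.6486
  normal-legged: (123 − 111)² / 111 = 1.2973
χ² = 0.6486 + 1.2973 = 1.9459 ≈ 1.946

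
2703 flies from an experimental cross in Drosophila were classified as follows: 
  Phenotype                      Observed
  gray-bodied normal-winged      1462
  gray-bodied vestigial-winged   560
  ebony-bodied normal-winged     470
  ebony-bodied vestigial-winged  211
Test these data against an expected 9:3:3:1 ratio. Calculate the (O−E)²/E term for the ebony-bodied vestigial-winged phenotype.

10.473

Expected counts for N = 2703 under a 9:3:3:1 ratio (total parts = 16):
  gray-bodied normal-winged: 2703 × 9/16 = 1520.4375
  gray-bodied vestigial-winged: 2703 × 3/16 = 506.8125
  ebony-bodied normal-winged: 2703 × 3/16 = 506.8125
  ebony-bodied vestigial-winged: 2703 × 1/16 = 168.9375
Contribution of ebony-bodied vestigial-winged: (211 − 168.9375)² / 168.9375 = 10.4728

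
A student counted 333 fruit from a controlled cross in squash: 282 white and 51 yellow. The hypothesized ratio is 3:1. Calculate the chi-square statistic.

Total ratio parts = 4. Expected numbers out of 333:
  white: 333 × 3/4 = 249.75
  yellow: 333 × 1/4 = 83.25
χ² = Σ (O − E)² / E
  white: (282 − 249.75)² / 249.75 = 4.1644
  yellow: (51 − 83.25)² / 83.25 = 12.4932
χ² = 4.1644 + 12.4932 = 16.6576 ≈ 16.658

16.658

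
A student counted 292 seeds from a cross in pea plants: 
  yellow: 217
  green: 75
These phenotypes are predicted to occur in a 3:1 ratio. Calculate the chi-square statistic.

Under the 3:1 hypothesis (Σ ratio = 4, N = 292):
  yellow: 292 × 3/4 = 219
  green: 292 × 1/4 = 73
χ² = Σ (O − E)² / E
  yellow: (217 − 219)² / 219 = 0.0183
  green: (75 − 73)² / 73 = 0.0548
χ² = 0.0183 + 0.0548 = 0.0731 ≈ 0.073

0.073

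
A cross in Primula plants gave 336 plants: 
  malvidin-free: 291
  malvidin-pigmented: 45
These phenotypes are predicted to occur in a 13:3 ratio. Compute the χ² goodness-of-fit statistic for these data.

Total ratio parts = 16. Expected numbers out of 336:
  malvidin-free: 336 × 13/16 = 273
  malvidin-pigmented: 336 × 3/16 = 63
χ² = Σ (O − E)² / E
  malvidin-free: (291 − 273)² / 273 = 1.1868
  malvidin-pigmented: (45 − 63)² / 63 = 5.1429
χ² = 1.1868 + 5.1429 = 6.3297 ≈ 6.330

6.330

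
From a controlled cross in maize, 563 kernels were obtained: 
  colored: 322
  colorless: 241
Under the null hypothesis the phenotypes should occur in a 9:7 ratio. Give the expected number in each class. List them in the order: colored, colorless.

Expected counts for N = 563 under a 9:7 ratio (total parts = 16):
  colored: 563 × 9/16 = 316.6875
  colorless: 563 × 7/16 = 246.3125

316.6875, 246.3125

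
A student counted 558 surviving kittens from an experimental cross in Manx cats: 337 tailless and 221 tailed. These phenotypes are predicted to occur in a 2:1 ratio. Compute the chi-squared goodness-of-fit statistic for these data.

9.879

Total ratio parts = 3. Expected numbers out of 558:
  tailless: 558 × 2/3 = 372
  tailed: 558 × 1/3 = 186
χ² = Σ (O − E)² / E
  tailless: (337 − 372)² / 372 = 3.2930
  tailed: (221 − 186)² / 186 = 6.5860
χ² = 3.2930 + 6.5860 = 9.879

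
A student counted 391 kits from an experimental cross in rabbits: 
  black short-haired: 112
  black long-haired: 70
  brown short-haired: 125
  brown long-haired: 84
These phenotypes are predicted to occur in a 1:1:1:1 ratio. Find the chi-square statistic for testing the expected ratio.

Total ratio parts = 4. Expected numbers out of 391:
  black short-haired: 391 × 1/4 = 97.75
  black long-haired: 391 × 1/4 = 97.75
  brown short-haired: 391 × 1/4 = 97.75
  brown long-haired: 391 × 1/4 = 97.75
χ² = Σ (O − E)² / E
  black short-haired: (112 − 97.75)² / 97.75 = 2.0774
  black long-haired: (70 − 97.75)² / 97.75 = 7.8779
  brown short-haired: (125 − 97.75)² / 97.75 = 7.5965
  brown long-haired: (84 − 97.75)² / 97.75 = 1.9341
χ² = 2.0774 + 7.8779 + 7.5965 + 1.9341 = 19.4859 ≈ 19.486

19.486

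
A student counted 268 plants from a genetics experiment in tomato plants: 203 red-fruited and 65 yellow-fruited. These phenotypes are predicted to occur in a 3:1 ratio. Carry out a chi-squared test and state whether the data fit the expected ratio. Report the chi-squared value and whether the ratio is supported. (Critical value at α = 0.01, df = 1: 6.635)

Expected counts for N = 268 under a 3:1 ratio (total parts = 4):
  red-fruited: 268 × 3/4 = 201
  yellow-fruited: 268 × 1/4 = 67
χ² = Σ (O − E)² / E
  red-fruited: (203 − 201)² / 201 = 0.0199
  yellow-fruited: (65 − 67)² / 67 = 0.0597
χ² = 0.0199 + 0.0597 = 0.0796 ≈ 0.080
Degrees of freedom = 2 − 1 = 1; critical value at α = 0.01 is 6.635.
Since 0.080 < 6.635, we fail to reject the null hypothesis — the data are consistent with the 3:1 ratio.

0.080; consistent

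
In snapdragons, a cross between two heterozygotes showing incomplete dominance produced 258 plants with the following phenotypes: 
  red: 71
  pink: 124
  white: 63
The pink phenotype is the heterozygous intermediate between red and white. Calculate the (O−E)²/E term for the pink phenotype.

0.194

With incomplete dominance, a heterozygote × heterozygote cross gives a 1:2:1 phenotypic ratio.
Expected counts for N = 258 under a 1:2:1 ratio (total parts = 4):
  red: 258 × 1/4 = 64.5
  pink: 258 × 2/4 = 129
  white: 258 × 1/4 = 64.5
Contribution of pink: (124 − 129)² / 129 = 0.1938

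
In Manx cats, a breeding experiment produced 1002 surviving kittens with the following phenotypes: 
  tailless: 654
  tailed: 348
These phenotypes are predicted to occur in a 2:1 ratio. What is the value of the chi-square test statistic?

0.880

The 2:1 ratio has 3 parts, so with N = 1002 the expected counts are:
  tailless: 1002 × 2/3 = 668
  tailed: 1002 × 1/3 = 334
χ² = Σ (O − E)² / E
  tailless: (654 − 668)² / 668 = 0.2934
  tailed: (348 − 334)² / 334 = 0.5868
χ² = 0.2934 + 0.5868 = 0.8802 ≈ 0.880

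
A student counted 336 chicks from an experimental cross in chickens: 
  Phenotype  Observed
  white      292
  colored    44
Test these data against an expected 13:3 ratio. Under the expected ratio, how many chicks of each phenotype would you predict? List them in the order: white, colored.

Under the 13:3 hypothesis (Σ ratio = 16, N = 336):
  white: 336 × 13/16 = 273
  colored: 336 × 3/16 = 63

273, 63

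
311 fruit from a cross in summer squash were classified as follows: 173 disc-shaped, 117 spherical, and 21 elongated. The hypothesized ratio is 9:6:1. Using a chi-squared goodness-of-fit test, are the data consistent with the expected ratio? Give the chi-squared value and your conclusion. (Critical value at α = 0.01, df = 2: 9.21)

0.148; consistent

Total ratio parts = 16. Expected numbers out of 311:
  disc-shaped: 311 × 9/16 = 174.9375
  spherical: 311 × 6/16 = 116.625
  elongated: 311 × 1/16 = 19.4375
χ² = Σ (O − E)² / E
  disc-shaped: (173 − 174.9375)² / 174.9375 = 0.0215
  spherical: (117 − 116.625)² / 116.625 = 0.0012
  elongated: (21 − 19.4375)² / 19.4375 = 0.1256
χ² = 0.0215 + 0.0012 + 0.1256 = 0.1483 ≈ 0.148
Degrees of freedom = 3 − 1 = 2; critical value at α = 0.01 is 9.21.
Since 0.148 < 9.21, we fail to reject the null hypothesis — the data are consistent with the 9:6:1 ratio.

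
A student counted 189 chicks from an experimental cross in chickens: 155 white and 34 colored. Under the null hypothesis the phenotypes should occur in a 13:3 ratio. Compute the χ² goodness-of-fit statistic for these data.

Total ratio parts = 16. Expected numbers out of 189:
  white: 189 × 13/16 = 153.5625
  colored: 189 × 3/16 = 35.4375
χ² = Σ (O − E)² / E
  white: (155 − 153.5625)² / 153.5625 = 0.0135
  colored: (34 − 35.4375)² / 35.4375 = 0.0583
χ² = 0.0135 + 0.0583 = 0.0718 ≈ 0.072

0.072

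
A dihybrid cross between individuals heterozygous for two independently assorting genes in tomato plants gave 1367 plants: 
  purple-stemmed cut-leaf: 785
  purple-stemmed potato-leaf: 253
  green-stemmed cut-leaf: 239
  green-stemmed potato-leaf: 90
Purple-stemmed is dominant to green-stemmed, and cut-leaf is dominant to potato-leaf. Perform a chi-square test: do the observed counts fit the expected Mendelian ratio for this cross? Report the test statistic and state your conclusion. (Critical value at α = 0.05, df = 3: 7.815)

A dihybrid F₂ with independent assortment and complete dominance at both loci gives a 9:3:3:1 phenotypic ratio.
The 9:3:3:1 ratio has 16 parts, so with N = 1367 the expected counts are:
  purple-stemmed cut-leaf: 1367 × 9/16 = 768.9375
  purple-stemmed potato-leaf: 1367 × 3/16 = 256.3125
  green-stemmed cut-leaf: 1367 × 3/16 = 256.3125
  green-stemmed potato-leaf: 1367 × 1/16 = 85.4375
χ² = Σ (O − E)² / E
  purple-stemmed cut-leaf: (785 − 768.9375)² / 768.9375 = 0.3355
  purple-stemmed potato-leaf: (253 − 256.3125)² / 256.3125 = 0.0428
  green-stemmed cut-leaf: (239 − 256.3125)² / 256.3125 = 1.1694
  green-stemmed potato-leaf: (90 − 85.4375)² / 85.4375 = 0.2436
χ² = 0.3355 + 0.0428 + 1.1694 + 0.2436 = 1.7913 ≈ 1.791
Degrees of freedom = 4 − 1 = 3; critical value at α = 0.05 is 7.815.
Since 1.791 < 7.815, we fail to reject the null hypothesis — the data are consistent with the 9:3:3:1 ratio.

1.791; consistent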